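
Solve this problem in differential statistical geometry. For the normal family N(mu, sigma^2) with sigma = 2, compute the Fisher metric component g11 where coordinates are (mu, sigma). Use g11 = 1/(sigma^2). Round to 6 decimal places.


For the 2-parameter normal family, the Fisher metric has:
  g11 = 1/sigma^2, g22 = 2/sigma^2.
sigma = 2, sigma^2 = 4.
g11 = 0.250000

0.250000


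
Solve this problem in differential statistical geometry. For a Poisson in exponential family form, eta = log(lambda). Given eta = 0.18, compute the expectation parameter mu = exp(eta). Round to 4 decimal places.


Expectation parameter for Poisson exponential family:
mu = exp(eta).
eta = 0.18.
mu = exp(0.18) = 1.1972

1.1972


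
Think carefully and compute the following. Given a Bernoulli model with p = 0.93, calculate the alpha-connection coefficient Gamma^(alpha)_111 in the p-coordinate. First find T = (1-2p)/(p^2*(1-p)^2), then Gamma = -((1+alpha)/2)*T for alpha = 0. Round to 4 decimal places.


Skewness (Amari-Chentsov) tensor: T = (1-2p)/(p^2*(1-p)^2).
p = 0.93, 1-2p = -0.86, p^2 = 0.8649, (1-p)^2 = 0.0049.
T = -0.86/(0.8649 * 0.0049) = -202.92543.
In the p-coordinate, Gamma^(alpha) = Gamma^(0) - (alpha/2)*T with Gamma^(0) = (1/2)*g'(p) = -T/2,
so Gamma^(alpha) = -((1+alpha)/2)*T.
alpha = 0, -(1+alpha)/2 = -0.5.
Gamma = -0.5 * -202.92543 = 101.4627

101.4627


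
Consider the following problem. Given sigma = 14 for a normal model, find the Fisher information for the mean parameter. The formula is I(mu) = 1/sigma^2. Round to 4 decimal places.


The Fisher information for the mean of a normal distribution is I(mu) = 1/sigma^2.
sigma = 14, so sigma^2 = 196.
I(mu) = 1/196 = 0.0051

0.0051


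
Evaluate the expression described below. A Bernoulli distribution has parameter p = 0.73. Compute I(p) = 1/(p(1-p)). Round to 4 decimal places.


For Bernoulli(p), Fisher information is I(p) = 1/(p*(1-p)).
p = 0.73, 1-p = 0.27.
p*(1-p) = 0.1971.
I(p) = 1/0.1971 = 5.0736

5.0736


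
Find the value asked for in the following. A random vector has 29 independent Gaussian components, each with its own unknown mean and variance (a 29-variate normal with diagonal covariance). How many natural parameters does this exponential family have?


Exponential family dimension calculation:
Each univariate normal has two natural parameters (mu/sigma^2 and -1/(2 sigma^2)).
With 29 independent components, dim = 2 * 29 = 58.

58


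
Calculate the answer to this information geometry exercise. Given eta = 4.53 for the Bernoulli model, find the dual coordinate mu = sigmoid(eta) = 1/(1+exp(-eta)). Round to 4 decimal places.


Dual coordinate (expectation parameter) for Bernoulli:
mu = 1/(1+exp(-eta)).
eta = 4.53.
exp(-eta) = exp(-4.53) = 0.010781.
mu = 1/(1+0.010781) = 0.9893

0.9893


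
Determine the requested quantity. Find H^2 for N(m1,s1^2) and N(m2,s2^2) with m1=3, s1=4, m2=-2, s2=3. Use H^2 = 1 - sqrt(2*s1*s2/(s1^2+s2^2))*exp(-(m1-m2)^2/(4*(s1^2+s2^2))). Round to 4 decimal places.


Squared Hellinger distance for Gaussians:
H^2 = 1 - sqrt(2*s1*s2/(s1^2+s2^2)) * exp(-(m1-m2)^2/(4*(s1^2+s2^2))).
s1^2 = 16, s2^2 = 9, s1^2+s2^2 = 25.
sqrt(2*4*3/(25)) = 0.979796.
(m1-m2)^2 = (5)^2 = 25.
exp(-25/(4*25)) = exp(-0.25) = 0.778801.
H^2 = 1 - 0.979796*0.778801 = 0.2369

0.2369


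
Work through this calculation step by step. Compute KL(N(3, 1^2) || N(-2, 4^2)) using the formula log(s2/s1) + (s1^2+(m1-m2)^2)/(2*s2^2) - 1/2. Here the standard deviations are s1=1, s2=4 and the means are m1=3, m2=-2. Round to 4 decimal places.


KL divergence between normal distributions:
KL = log(s2/s1) + (s1^2 + (m1-m2)^2)/(2*s2^2) - 1/2.
log(4/1) = 1.386294.
(1^2 + (3--2)^2)/(2*4^2) = (1 + 25)/32 = 0.8125.
KL = 1.386294 + 0.8125 - 0.5 = 1.6988

1.6988


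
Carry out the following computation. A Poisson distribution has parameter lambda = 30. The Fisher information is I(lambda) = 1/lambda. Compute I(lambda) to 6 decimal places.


Fisher information for Poisson: I(lambda) = 1/lambda.
lambda = 30.
I(lambda) = 1/30 = 0.033333

0.033333


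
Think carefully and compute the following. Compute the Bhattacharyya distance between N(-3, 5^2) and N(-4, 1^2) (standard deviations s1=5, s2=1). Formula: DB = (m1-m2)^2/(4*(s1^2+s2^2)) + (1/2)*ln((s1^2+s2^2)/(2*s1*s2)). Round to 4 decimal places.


Bhattacharyya distance between two Gaussians:
DB = (m1-m2)^2/(4*(s1^2+s2^2)) + (1/2)*ln((s1^2+s2^2)/(2*s1*s2)).
(m1-m2)^2 = (1)^2 = 1.
s1^2+s2^2 = 25 + 1 = 26.
term1 = 1/104 = 0.009615.
term2 = 0.5*ln(26/10.0) = 0.477756.
DB = 0.009615 + 0.477756 = 0.4874

0.4874


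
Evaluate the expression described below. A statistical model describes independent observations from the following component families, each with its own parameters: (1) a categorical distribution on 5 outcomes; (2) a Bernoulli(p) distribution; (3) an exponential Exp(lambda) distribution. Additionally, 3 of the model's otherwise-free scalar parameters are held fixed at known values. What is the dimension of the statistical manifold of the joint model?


The dimension of a statistical manifold equals the number of free
(independent) real parameters of the model. For a product of independent
blocks the parameter counts add.
- categorical on 5 outcomes (probabilities sum to 1): 5-1 = 4.
- Bernoulli (p): 1.
- exponential (lambda): 1.
Total = 4 + 1 + 1 = 6.
3 parameter(s) fixed at known values: 6 - 3 = 3.
Dimension = 3

3


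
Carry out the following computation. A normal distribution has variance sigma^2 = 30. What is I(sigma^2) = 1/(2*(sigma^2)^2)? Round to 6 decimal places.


Fisher information for variance: I(sigma^2) = 1/(2*sigma^4).
sigma^2 = 30, so sigma^4 = 900.
I = 1/(2*900) = 1/1800 = 0.000556

0.000556


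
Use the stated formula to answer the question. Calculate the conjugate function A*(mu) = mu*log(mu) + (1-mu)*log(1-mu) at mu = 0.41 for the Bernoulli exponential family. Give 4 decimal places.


Legendre transform for Bernoulli:
A*(mu) = mu*log(mu) + (1-mu)*log(1-mu).
mu = 0.41, 1-mu = 0.59.
mu*log(mu) = 0.41*log(0.41) = -0.365555.
(1-mu)*log(1-mu) = 0.59*log(0.59) = -0.311303.
A* = -0.365555 + -0.311303 = -0.6769

-0.6769


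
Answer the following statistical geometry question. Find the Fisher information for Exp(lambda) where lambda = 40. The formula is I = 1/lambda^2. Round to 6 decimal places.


Fisher information for exponential: I(lambda) = 1/lambda^2.
lambda = 40, lambda^2 = 1600.
I = 1/1600 = 0.000625

0.000625


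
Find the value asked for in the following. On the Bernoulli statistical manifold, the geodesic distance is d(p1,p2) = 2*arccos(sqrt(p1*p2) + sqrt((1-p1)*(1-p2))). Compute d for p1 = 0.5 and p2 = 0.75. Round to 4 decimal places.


Geodesic distance on Bernoulli manifold:
d(p1,p2) = 2*arccos(sqrt(p1*p2) + sqrt((1-p1)*(1-p2))).
sqrt(p1*p2) = sqrt(0.5*0.75) = 0.612372.
sqrt((1-p1)*(1-p2)) = sqrt(0.5*0.25) = 0.353553.
arg = 0.612372 + 0.353553 = 0.965926.
d = 2*arccos(0.965926) = 0.5236

0.5236


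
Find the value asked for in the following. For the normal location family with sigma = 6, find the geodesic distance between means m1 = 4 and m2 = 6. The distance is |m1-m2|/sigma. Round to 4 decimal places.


On the fixed-variance normal subfamily, geodesic distance = |m1-m2|/sigma.
|4 - 6| = 2.
sigma = 6.
d = 2/6 = 0.3333

0.3333


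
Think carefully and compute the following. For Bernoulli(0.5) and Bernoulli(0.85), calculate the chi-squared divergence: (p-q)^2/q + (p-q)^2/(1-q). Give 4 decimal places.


Chi-squared divergence between Bernoulli distributions:
chi^2 = (p-q)^2/q + (p-q)^2/(1-q).
p = 0.5, q = 0.85, p-q = -0.35.
(p-q)^2 = 0.1225.
term1 = 0.1225/0.85 = 0.144118.
term2 = 0.1225/0.15 = 0.816667.
chi^2 = 0.144118 + 0.816667 = 0.9608

0.9608


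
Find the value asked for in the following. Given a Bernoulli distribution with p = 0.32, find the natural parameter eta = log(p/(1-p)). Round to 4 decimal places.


Natural parameter for Bernoulli: eta = log(p/(1-p)).
p = 0.32, 1-p = 0.68.
p/(1-p) = 0.470588.
eta = log(0.470588) = -0.7538

-0.7538


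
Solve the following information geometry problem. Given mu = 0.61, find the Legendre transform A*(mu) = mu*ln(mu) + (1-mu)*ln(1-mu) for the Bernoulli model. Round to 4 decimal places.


Legendre transform for Bernoulli:
A*(mu) = mu*log(mu) + (1-mu)*log(1-mu).
mu = 0.61, 1-mu = 0.39.
mu*log(mu) = 0.61*log(0.61) = -0.301521.
(1-mu)*log(1-mu) = 0.39*log(0.39) = -0.367227.
A* = -0.301521 + -0.367227 = -0.6687

-0.6687


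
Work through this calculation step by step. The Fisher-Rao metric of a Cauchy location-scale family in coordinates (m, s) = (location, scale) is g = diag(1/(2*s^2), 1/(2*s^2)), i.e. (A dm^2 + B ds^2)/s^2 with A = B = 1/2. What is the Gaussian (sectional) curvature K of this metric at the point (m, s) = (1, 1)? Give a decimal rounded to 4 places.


The metric has the form g = (A dm^2 + B ds^2)/s^2 with A = 1/2, B = 1/2.
Substitute u = sqrt(A/B)*m: g = B*(du^2 + ds^2)/s^2, i.e. B times the
Poincare upper half-plane metric, which has constant Gaussian curvature -1.
Scaling a 2D metric by a constant c divides the Gaussian curvature by c,
so K = -1/B = -1/(1/2) = -2.0000 everywhere (the point (m, s) = (1, 1) is irrelevant:
the curvature is constant).
The requested Gaussian curvature is K = -2.0000.

-2.0000


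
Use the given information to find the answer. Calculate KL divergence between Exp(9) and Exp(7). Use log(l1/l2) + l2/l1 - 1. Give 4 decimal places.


KL divergence for exponential family:
KL = log(l1/l2) + l2/l1 - 1.
log(9/7) = 0.251314.
7/9 = 0.777778.
KL = 0.251314 + 0.777778 - 1 = 0.0291

0.0291


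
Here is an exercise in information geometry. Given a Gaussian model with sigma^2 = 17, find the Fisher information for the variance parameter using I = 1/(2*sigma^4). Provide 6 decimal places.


Fisher information for variance: I(sigma^2) = 1/(2*sigma^4).
sigma^2 = 17, so sigma^4 = 289.
I = 1/(2*289) = 1/578 = 0.001730

0.001730


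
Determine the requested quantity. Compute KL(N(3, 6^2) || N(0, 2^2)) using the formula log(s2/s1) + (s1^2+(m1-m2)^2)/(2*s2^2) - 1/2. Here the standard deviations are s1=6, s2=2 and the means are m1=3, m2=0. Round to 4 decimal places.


KL divergence between normal distributions:
KL = log(s2/s1) + (s1^2 + (m1-m2)^2)/(2*s2^2) - 1/2.
log(2/6) = -1.098612.
(6^2 + (3-0)^2)/(2*2^2) = (36 + 9)/8 = 5.625.
KL = -1.098612 + 5.625 - 0.5 = 4.0264

4.0264


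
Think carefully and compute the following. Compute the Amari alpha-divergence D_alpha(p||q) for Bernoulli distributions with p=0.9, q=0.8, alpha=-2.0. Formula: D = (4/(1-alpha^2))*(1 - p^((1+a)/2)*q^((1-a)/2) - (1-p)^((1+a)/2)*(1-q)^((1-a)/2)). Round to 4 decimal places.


Amari alpha-divergence:
D = (4/(1-alpha^2))*(1 - p^((1+a)/2)*q^((1-a)/2) - (1-p)^((1+a)/2)*(1-q)^((1-a)/2)).
alpha = -2.0, p = 0.9, q = 0.8.
e1 = (1+alpha)/2 = -0.5, e2 = (1-alpha)/2 = 1.5.
t1 = p^e1 * q^e2 = 0.9^-0.5 * 0.8^1.5 = 0.754247.
t2 = (1-p)^e1 * (1-q)^e2 = 0.1^-0.5 * 0.2^1.5 = 0.282843.
4/(1-alpha^2) = -1.333333.
D = -1.333333*(1 - 0.754247 - 0.282843) = 0.0495

0.0495


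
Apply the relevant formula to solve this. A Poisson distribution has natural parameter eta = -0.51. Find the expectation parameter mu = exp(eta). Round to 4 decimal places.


Expectation parameter for Poisson exponential family:
mu = exp(eta).
eta = -0.51.
mu = exp(-0.51) = 0.6005

0.6005


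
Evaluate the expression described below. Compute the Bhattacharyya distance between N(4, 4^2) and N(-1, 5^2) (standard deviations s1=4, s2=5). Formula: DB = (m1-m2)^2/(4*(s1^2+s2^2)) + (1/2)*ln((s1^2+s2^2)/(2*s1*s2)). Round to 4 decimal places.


Bhattacharyya distance between two Gaussians:
DB = (m1-m2)^2/(4*(s1^2+s2^2)) + (1/2)*ln((s1^2+s2^2)/(2*s1*s2)).
(m1-m2)^2 = (5)^2 = 25.
s1^2+s2^2 = 16 + 25 = 41.
term1 = 25/164 = 0.152439.
term2 = 0.5*ln(41/40.0) = 0.012346.
DB = 0.152439 + 0.012346 = 0.1648

0.1648


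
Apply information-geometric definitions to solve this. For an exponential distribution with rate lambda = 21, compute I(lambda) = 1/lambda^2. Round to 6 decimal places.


Fisher information for exponential: I(lambda) = 1/lambda^2.
lambda = 21, lambda^2 = 441.
I = 1/441 = 0.002268

0.002268


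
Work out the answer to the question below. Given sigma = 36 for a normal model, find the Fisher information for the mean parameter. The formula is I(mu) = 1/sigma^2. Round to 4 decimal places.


The Fisher information for the mean of a normal distribution is I(mu) = 1/sigma^2.
sigma = 36, so sigma^2 = 1296.
I(mu) = 1/1296 = 0.0008

0.0008


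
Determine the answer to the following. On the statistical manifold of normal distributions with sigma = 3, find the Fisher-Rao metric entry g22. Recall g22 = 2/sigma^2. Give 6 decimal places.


For the 2-parameter normal family, the Fisher metric has:
  g11 = 1/sigma^2, g22 = 2/sigma^2.
sigma = 3, sigma^2 = 9.
g22 = 0.222222

0.222222


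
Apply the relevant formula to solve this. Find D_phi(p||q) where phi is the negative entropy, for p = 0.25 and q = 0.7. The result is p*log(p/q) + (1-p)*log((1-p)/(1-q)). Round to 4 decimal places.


Bregman divergence with negative entropy generator:
D = p*log(p/q) + (1-p)*log((1-p)/(1-q)).
p = 0.25, q = 0.7.
p*log(p/q) = 0.25*log(0.25/0.7) = -0.257405.
(1-p)*log((1-p)/(1-q)) = 0.75*log(0.75/0.3) = 0.687218.
D = -0.257405 + 0.687218 = 0.4298

0.4298


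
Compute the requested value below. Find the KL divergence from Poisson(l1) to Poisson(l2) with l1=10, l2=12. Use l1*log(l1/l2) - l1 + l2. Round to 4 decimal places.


KL divergence for Poisson:
KL = l1*log(l1/l2) - l1 + l2.
l1 = 10, l2 = 12.
log(10/12) = -0.182322.
l1*log(l1/l2) = 10 * -0.182322 = -1.823216.
KL = -1.823216 - 10 + 12 = 0.1768

0.1768


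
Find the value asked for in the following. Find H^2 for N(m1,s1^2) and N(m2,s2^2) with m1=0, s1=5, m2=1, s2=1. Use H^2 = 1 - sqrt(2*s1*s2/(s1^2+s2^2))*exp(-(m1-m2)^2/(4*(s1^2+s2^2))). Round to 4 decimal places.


Squared Hellinger distance for Gaussians:
H^2 = 1 - sqrt(2*s1*s2/(s1^2+s2^2)) * exp(-(m1-m2)^2/(4*(s1^2+s2^2))).
s1^2 = 25, s2^2 = 1, s1^2+s2^2 = 26.
sqrt(2*5*1/(26)) = 0.620174.
(m1-m2)^2 = (-1)^2 = 1.
exp(-1/(4*26)) = exp(-0.009615) = 0.990431.
H^2 = 1 - 0.620174*0.990431 = 0.3858

0.3858


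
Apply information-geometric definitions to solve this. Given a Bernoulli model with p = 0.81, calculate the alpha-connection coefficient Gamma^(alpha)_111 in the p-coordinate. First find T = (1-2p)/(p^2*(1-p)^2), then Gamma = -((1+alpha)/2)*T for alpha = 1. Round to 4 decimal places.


Skewness (Amari-Chentsov) tensor: T = (1-2p)/(p^2*(1-p)^2).
p = 0.81, 1-2p = -0.62, p^2 = 0.6561, (1-p)^2 = 0.0361.
T = -0.62/(0.6561 * 0.0361) = -26.176673.
In the p-coordinate, Gamma^(alpha) = Gamma^(0) - (alpha/2)*T with Gamma^(0) = (1/2)*g'(p) = -T/2,
so Gamma^(alpha) = -((1+alpha)/2)*T.
alpha = 1, -(1+alpha)/2 = -1.0.
Gamma = -1.0 * -26.176673 = 26.1767

26.1767


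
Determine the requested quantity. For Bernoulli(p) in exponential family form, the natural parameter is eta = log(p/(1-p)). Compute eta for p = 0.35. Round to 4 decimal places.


Natural parameter for Bernoulli: eta = log(p/(1-p)).
p = 0.35, 1-p = 0.65.
p/(1-p) = 0.538462.
eta = log(0.538462) = -0.6190

-0.6190


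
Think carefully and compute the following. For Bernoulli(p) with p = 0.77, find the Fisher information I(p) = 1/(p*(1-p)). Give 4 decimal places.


For Bernoulli(p), Fisher information is I(p) = 1/(p*(1-p)).
p = 0.77, 1-p = 0.23.
p*(1-p) = 0.1771.
I(p) = 1/0.1771 = 5.6465

5.6465


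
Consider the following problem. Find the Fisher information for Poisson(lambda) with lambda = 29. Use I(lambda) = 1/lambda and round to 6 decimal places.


Fisher information for Poisson: I(lambda) = 1/lambda.
lambda = 29.
I(lambda) = 1/29 = 0.034483

0.034483


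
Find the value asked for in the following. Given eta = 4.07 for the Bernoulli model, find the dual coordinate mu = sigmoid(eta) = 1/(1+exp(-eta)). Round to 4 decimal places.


Dual coordinate (expectation parameter) for Bernoulli:
mu = 1/(1+exp(-eta)).
eta = 4.07.
exp(-eta) = exp(-4.07) = 0.017077.
mu = 1/(1+0.017077) = 0.9832

0.9832


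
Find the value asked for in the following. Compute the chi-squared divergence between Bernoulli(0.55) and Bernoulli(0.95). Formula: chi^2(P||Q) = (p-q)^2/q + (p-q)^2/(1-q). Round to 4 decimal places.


Chi-squared divergence between Bernoulli distributions:
chi^2 = (p-q)^2/q + (p-q)^2/(1-q).
p = 0.55, q = 0.95, p-q = -0.4.
(p-q)^2 = 0.16.
term1 = 0.16/0.95 = 0.168421.
term2 = 0.16/0.05 = 3.2.
chi^2 = 0.168421 + 3.2 = 3.3684

3.3684


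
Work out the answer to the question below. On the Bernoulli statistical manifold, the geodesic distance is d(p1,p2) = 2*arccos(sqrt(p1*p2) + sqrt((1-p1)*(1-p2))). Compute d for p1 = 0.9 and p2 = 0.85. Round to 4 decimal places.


Geodesic distance on Bernoulli manifold:
d(p1,p2) = 2*arccos(sqrt(p1*p2) + sqrt((1-p1)*(1-p2))).
sqrt(p1*p2) = sqrt(0.9*0.85) = 0.874643.
sqrt((1-p1)*(1-p2)) = sqrt(0.1*0.15) = 0.122474.
arg = 0.874643 + 0.122474 = 0.997117.
d = 2*arccos(0.997117) = 0.1519

0.1519


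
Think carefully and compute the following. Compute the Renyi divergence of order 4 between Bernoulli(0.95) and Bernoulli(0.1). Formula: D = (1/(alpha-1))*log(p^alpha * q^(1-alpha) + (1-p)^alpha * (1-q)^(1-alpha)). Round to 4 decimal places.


Renyi divergence of order alpha between Bernoulli distributions:
D = (1/(alpha-1))*log(p^alpha * q^(1-alpha) + (1-p)^alpha * (1-q)^(1-alpha)).
alpha = 4, p = 0.95, q = 0.1.
p^alpha * q^(1-alpha) = 0.95^4 * 0.1^-3 = 814.50625.
(1-p)^alpha * (1-q)^(1-alpha) = 0.05^4 * 0.9^-3 = 9e-06.
sum = 814.50625 + 9e-06 = 814.506259.
D = (1/3)*log(814.506259) = 2.2342

2.2342


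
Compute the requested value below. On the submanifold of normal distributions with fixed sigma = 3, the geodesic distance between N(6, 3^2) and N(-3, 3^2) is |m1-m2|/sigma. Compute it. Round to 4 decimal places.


On the fixed-variance normal subfamily, geodesic distance = |m1-m2|/sigma.
|6 - -3| = 9.
sigma = 3.
d = 9/3 = 3.0000

3.0000


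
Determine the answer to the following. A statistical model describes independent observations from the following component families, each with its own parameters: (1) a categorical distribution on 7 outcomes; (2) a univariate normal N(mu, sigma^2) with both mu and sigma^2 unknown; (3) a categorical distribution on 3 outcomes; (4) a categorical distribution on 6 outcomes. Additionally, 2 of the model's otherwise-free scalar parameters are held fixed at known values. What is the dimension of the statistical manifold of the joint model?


The dimension of a statistical manifold equals the number of free
(independent) real parameters of the model. For a product of independent
blocks the parameter counts add.
- categorical on 7 outcomes (probabilities sum to 1): 7-1 = 6.
- normal (mu, sigma^2): 2.
- categorical on 3 outcomes (probabilities sum to 1): 3-1 = 2.
- categorical on 6 outcomes (probabilities sum to 1): 6-1 = 5.
Total = 6 + 2 + 2 + 5 = 15.
2 parameter(s) fixed at known values: 15 - 2 = 13.
Dimension = 13

13


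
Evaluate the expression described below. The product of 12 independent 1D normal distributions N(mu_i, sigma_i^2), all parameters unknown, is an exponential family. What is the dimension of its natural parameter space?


Exponential family dimension calculation:
Each univariate normal has two natural parameters (mu/sigma^2 and -1/(2 sigma^2)).
With 12 independent components, dim = 2 * 12 = 24.

24


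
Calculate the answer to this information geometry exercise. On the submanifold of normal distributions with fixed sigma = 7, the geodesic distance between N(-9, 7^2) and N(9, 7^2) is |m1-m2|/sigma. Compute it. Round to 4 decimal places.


On the fixed-variance normal subfamily, geodesic distance = |m1-m2|/sigma.
|-9 - 9| = 18.
sigma = 7.
d = 18/7 = 2.5714

2.5714


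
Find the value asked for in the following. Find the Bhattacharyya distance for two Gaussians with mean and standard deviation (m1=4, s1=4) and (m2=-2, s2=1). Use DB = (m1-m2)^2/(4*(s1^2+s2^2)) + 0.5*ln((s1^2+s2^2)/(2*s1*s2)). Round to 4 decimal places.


Bhattacharyya distance between two Gaussians:
DB = (m1-m2)^2/(4*(s1^2+s2^2)) + (1/2)*ln((s1^2+s2^2)/(2*s1*s2)).
(m1-m2)^2 = (6)^2 = 36.
s1^2+s2^2 = 16 + 1 = 17.
term1 = 36/68 = 0.529412.
term2 = 0.5*ln(17/8.0) = 0.376886.
DB = 0.529412 + 0.376886 = 0.9063

0.9063


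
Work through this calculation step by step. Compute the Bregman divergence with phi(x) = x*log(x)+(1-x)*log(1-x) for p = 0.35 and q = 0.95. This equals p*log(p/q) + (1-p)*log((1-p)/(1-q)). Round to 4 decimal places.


Bregman divergence with negative entropy generator:
D = p*log(p/q) + (1-p)*log((1-p)/(1-q)).
p = 0.35, q = 0.95.
p*log(p/q) = 0.35*log(0.35/0.95) = -0.349485.
(1-p)*log((1-p)/(1-q)) = 0.65*log(0.65/0.05) = 1.667217.
D = -0.349485 + 1.667217 = 1.3177

1.3177


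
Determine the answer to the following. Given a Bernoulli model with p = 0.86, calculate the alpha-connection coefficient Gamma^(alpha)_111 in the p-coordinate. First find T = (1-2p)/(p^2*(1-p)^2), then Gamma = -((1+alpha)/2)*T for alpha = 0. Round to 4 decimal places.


Skewness (Amari-Chentsov) tensor: T = (1-2p)/(p^2*(1-p)^2).
p = 0.86, 1-2p = -0.72, p^2 = 0.7396, (1-p)^2 = 0.0196.
T = -0.72/(0.7396 * 0.0196) = -49.668326.
In the p-coordinate, Gamma^(alpha) = Gamma^(0) - (alpha/2)*T with Gamma^(0) = (1/2)*g'(p) = -T/2,
so Gamma^(alpha) = -((1+alpha)/2)*T.
alpha = 0, -(1+alpha)/2 = -0.5.
Gamma = -0.5 * -49.668326 = 24.8342

24.8342


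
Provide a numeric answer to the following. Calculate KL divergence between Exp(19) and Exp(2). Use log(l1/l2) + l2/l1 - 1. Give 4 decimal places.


KL divergence for exponential family:
KL = log(l1/l2) + l2/l1 - 1.
log(19/2) = 2.251292.
2/19 = 0.105263.
KL = 2.251292 + 0.105263 - 1 = 1.3566

1.3566


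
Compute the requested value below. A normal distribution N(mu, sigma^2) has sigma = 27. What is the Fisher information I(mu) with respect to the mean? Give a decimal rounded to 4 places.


The Fisher information for the mean of a normal distribution is I(mu) = 1/sigma^2.
sigma = 27, so sigma^2 = 729.
I(mu) = 1/729 = 0.0014

0.0014


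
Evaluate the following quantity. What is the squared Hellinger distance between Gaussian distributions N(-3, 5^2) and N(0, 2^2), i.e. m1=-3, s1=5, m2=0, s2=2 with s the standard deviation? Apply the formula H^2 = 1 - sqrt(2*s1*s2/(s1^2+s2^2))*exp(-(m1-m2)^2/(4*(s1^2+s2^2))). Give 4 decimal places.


Squared Hellinger distance for Gaussians:
H^2 = 1 - sqrt(2*s1*s2/(s1^2+s2^2)) * exp(-(m1-m2)^2/(4*(s1^2+s2^2))).
s1^2 = 25, s2^2 = 4, s1^2+s2^2 = 29.
sqrt(2*5*2/(29)) = 0.830455.
(m1-m2)^2 = (-3)^2 = 9.
exp(-9/(4*29)) = exp(-0.077586) = 0.925347.
H^2 = 1 - 0.830455*0.925347 = 0.2315

0.2315


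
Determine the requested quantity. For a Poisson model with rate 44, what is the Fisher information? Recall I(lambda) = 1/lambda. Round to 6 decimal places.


Fisher information for Poisson: I(lambda) = 1/lambda.
lambda = 44.
I(lambda) = 1/44 = 0.022727

0.022727


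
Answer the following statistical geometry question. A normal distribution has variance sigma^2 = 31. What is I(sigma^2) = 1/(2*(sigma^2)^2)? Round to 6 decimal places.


Fisher information for variance: I(sigma^2) = 1/(2*sigma^4).
sigma^2 = 31, so sigma^4 = 961.
I = 1/(2*961) = 1/1922 = 0.000520

0.000520


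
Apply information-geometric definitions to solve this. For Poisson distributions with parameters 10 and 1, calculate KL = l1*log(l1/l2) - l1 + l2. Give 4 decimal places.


KL divergence for Poisson:
KL = l1*log(l1/l2) - l1 + l2.
l1 = 10, l2 = 1.
log(10/1) = 2.302585.
l1*log(l1/l2) = 10 * 2.302585 = 23.025851.
KL = 23.025851 - 10 + 1 = 14.0259

14.0259


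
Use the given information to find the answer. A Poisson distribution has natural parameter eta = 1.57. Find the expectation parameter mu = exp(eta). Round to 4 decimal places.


Expectation parameter for Poisson exponential family:
mu = exp(eta).
eta = 1.57.
mu = exp(1.57) = 4.8066

4.8066


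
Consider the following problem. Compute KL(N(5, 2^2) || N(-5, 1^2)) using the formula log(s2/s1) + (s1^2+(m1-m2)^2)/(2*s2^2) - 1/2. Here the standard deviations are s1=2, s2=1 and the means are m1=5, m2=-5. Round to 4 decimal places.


KL divergence between normal distributions:
KL = log(s2/s1) + (s1^2 + (m1-m2)^2)/(2*s2^2) - 1/2.
log(1/2) = -0.693147.
(2^2 + (5--5)^2)/(2*1^2) = (4 + 100)/2 = 52.0.
KL = -0.693147 + 52.0 - 0.5 = 50.8069

50.8069


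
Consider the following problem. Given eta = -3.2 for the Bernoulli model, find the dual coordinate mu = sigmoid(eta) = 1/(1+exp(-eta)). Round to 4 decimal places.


Dual coordinate (expectation parameter) for Bernoulli:
mu = 1/(1+exp(-eta)).
eta = -3.2.
exp(-eta) = exp(3.2) = 24.53253.
mu = 1/(1+24.53253) = 0.0392

0.0392


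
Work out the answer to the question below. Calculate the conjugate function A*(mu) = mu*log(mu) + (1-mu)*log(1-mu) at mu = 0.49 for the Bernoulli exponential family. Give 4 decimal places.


Legendre transform for Bernoulli:
A*(mu) = mu*log(mu) + (1-mu)*log(1-mu).
mu = 0.49, 1-mu = 0.51.
mu*log(mu) = 0.49*log(0.49) = -0.349541.
(1-mu)*log(1-mu) = 0.51*log(0.51) = -0.343406.
A* = -0.349541 + -0.343406 = -0.6929

-0.6929


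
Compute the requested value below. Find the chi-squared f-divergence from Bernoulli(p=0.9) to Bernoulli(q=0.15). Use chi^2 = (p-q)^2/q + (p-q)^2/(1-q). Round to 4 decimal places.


Chi-squared divergence between Bernoulli distributions:
chi^2 = (p-q)^2/q + (p-q)^2/(1-q).
p = 0.9, q = 0.15, p-q = 0.75.
(p-q)^2 = 0.5625.
term1 = 0.5625/0.15 = 3.75.
term2 = 0.5625/0.85 = 0.661765.
chi^2 = 3.75 + 0.661765 = 4.4118

4.4118


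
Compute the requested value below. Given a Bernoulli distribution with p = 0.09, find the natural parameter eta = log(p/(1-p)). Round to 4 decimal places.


Natural parameter for Bernoulli: eta = log(p/(1-p)).
p = 0.09, 1-p = 0.91.
p/(1-p) = 0.098901.
eta = log(0.098901) = -2.3136

-2.3136


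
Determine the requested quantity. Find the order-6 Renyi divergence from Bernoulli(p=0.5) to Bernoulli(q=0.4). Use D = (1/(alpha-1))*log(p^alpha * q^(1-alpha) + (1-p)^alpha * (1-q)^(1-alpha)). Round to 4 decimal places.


Renyi divergence of order alpha between Bernoulli distributions:
D = (1/(alpha-1))*log(p^alpha * q^(1-alpha) + (1-p)^alpha * (1-q)^(1-alpha)).
alpha = 6, p = 0.5, q = 0.4.
p^alpha * q^(1-alpha) = 0.5^6 * 0.4^-5 = 1.525879.
(1-p)^alpha * (1-q)^(1-alpha) = 0.5^6 * 0.6^-5 = 0.200939.
sum = 1.525879 + 0.200939 = 1.726818.
D = (1/5)*log(1.726818) = 0.1093

0.1093


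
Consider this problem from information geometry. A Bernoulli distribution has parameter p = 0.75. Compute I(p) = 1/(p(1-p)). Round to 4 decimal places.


For Bernoulli(p), Fisher information is I(p) = 1/(p*(1-p)).
p = 0.75, 1-p = 0.25.
p*(1-p) = 0.1875.
I(p) = 1/0.1875 = 5.3333

5.3333


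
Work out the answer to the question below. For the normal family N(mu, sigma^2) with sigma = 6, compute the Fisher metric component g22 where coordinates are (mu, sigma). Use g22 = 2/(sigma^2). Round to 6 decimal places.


For the 2-parameter normal family, the Fisher metric has:
  g11 = 1/sigma^2, g22 = 2/sigma^2.
sigma = 6, sigma^2 = 36.
g22 = 0.055556

0.055556


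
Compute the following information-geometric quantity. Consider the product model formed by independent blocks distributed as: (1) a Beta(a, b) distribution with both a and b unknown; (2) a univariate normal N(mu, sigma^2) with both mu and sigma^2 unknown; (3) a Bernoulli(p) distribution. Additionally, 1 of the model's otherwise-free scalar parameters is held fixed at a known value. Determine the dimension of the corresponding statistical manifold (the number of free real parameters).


The dimension of a statistical manifold equals the number of free
(independent) real parameters of the model. For a product of independent
blocks the parameter counts add.
- Beta (a, b): 2.
- normal (mu, sigma^2): 2.
- Bernoulli (p): 1.
Total = 2 + 2 + 1 = 5.
1 parameter(s) fixed at known values: 5 - 1 = 4.
Dimension = 4

4


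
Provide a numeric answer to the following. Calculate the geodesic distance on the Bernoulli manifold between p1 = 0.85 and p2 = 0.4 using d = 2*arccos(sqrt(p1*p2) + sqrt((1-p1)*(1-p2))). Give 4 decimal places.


Geodesic distance on Bernoulli manifold:
d(p1,p2) = 2*arccos(sqrt(p1*p2) + sqrt((1-p1)*(1-p2))).
sqrt(p1*p2) = sqrt(0.85*0.4) = 0.583095.
sqrt((1-p1)*(1-p2)) = sqrt(0.15*0.6) = 0.3.
arg = 0.583095 + 0.3 = 0.883095.
d = 2*arccos(0.883095) = 0.9768

0.9768


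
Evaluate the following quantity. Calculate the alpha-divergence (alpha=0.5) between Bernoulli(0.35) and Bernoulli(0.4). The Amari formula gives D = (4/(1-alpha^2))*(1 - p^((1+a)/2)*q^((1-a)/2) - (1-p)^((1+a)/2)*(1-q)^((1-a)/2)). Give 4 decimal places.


Amari alpha-divergence:
D = (4/(1-alpha^2))*(1 - p^((1+a)/2)*q^((1-a)/2) - (1-p)^((1+a)/2)*(1-q)^((1-a)/2)).
alpha = 0.5, p = 0.35, q = 0.4.
e1 = (1+alpha)/2 = 0.75, e2 = (1-alpha)/2 = 0.25.
t1 = p^e1 * q^e2 = 0.35^0.75 * 0.4^0.25 = 0.361881.
t2 = (1-p)^e1 * (1-q)^e2 = 0.65^0.75 * 0.6^0.25 = 0.637122.
4/(1-alpha^2) = 5.333333.
D = 5.333333*(1 - 0.361881 - 0.637122) = 0.0053

0.0053


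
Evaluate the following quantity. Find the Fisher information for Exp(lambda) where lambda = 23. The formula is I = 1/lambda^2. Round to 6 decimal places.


Fisher information for exponential: I(lambda) = 1/lambda^2.
lambda = 23, lambda^2 = 529.
I = 1/529 = 0.001890

0.001890


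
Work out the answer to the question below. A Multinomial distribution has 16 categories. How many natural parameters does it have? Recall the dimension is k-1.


Exponential family dimension calculation:
For Multinomial with k=16 categories, dim = k-1 = 15.

15


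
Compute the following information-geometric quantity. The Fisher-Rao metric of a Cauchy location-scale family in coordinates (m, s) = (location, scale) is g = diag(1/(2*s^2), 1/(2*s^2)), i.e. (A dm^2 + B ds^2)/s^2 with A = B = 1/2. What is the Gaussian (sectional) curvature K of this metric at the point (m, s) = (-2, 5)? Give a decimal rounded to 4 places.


The metric has the form g = (A dm^2 + B ds^2)/s^2 with A = 1/2, B = 1/2.
Substitute u = sqrt(A/B)*m: g = B*(du^2 + ds^2)/s^2, i.e. B times the
Poincare upper half-plane metric, which has constant Gaussian curvature -1.
Scaling a 2D metric by a constant c divides the Gaussian curvature by c,
so K = -1/B = -1/(1/2) = -2.0000 everywhere (the point (m, s) = (-2, 5) is irrelevant:
the curvature is constant).
The requested Gaussian curvature is K = -2.0000.

-2.0000


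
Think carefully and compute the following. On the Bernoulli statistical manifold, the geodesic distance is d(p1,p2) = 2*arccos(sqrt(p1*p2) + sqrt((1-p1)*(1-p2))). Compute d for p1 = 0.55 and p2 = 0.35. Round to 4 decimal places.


Geodesic distance on Bernoulli manifold:
d(p1,p2) = 2*arccos(sqrt(p1*p2) + sqrt((1-p1)*(1-p2))).
sqrt(p1*p2) = sqrt(0.55*0.35) = 0.438748.
sqrt((1-p1)*(1-p2)) = sqrt(0.45*0.65) = 0.540833.
arg = 0.438748 + 0.540833 = 0.979581.
d = 2*arccos(0.979581) = 0.4049

0.4049


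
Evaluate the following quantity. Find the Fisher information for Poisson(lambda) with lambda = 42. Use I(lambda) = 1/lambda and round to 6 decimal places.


Fisher information for Poisson: I(lambda) = 1/lambda.
lambda = 42.
I(lambda) = 1/42 = 0.023810

0.023810


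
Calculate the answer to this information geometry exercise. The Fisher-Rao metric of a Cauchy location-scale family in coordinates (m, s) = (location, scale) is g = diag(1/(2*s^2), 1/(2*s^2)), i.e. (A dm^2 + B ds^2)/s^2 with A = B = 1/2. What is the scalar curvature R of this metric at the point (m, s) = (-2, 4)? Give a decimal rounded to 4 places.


The metric has the form g = (A dm^2 + B ds^2)/s^2 with A = 1/2, B = 1/2.
Substitute u = sqrt(A/B)*m: g = B*(du^2 + ds^2)/s^2, i.e. B times the
Poincare upper half-plane metric, which has constant Gaussian curvature -1.
Scaling a 2D metric by a constant c divides the Gaussian curvature by c,
so K = -1/B = -1/(1/2) = -2.0000 everywhere (the point (m, s) = (-2, 4) is irrelevant:
the curvature is constant).
Scalar curvature in dimension 2: R = 2K = -2/(1/2) = -4.0000.

-4.0000


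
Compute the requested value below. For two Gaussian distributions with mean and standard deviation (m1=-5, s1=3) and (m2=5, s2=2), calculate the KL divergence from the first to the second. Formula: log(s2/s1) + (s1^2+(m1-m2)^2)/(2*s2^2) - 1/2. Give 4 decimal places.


KL divergence between normal distributions:
KL = log(s2/s1) + (s1^2 + (m1-m2)^2)/(2*s2^2) - 1/2.
log(2/3) = -0.405465.
(3^2 + (-5-5)^2)/(2*2^2) = (9 + 100)/8 = 13.625.
KL = -0.405465 + 13.625 - 0.5 = 12.7195

12.7195


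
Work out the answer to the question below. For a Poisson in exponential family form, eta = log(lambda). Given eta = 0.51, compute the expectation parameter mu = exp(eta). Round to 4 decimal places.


Expectation parameter for Poisson exponential family:
mu = exp(eta).
eta = 0.51.
mu = exp(0.51) = 1.6653

1.6653


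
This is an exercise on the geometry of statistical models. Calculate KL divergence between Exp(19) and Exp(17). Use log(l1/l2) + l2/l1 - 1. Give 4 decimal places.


KL divergence for exponential family:
KL = log(l1/l2) + l2/l1 - 1.
log(19/17) = 0.111226.
17/19 = 0.894737.
KL = 0.111226 + 0.894737 - 1 = 0.0060

0.0060


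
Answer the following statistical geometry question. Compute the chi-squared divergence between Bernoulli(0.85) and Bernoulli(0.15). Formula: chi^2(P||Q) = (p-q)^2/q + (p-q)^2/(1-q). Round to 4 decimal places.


Chi-squared divergence between Bernoulli distributions:
chi^2 = (p-q)^2/q + (p-q)^2/(1-q).
p = 0.85, q = 0.15, p-q = 0.7.
(p-q)^2 = 0.49.
term1 = 0.49/0.15 = 3.266667.
term2 = 0.49/0.85 = 0.576471.
chi^2 = 3.266667 + 0.576471 = 3.8431

3.8431


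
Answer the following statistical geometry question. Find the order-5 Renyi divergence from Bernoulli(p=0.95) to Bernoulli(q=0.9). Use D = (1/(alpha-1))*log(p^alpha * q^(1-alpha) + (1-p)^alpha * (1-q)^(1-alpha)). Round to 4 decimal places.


Renyi divergence of order alpha between Bernoulli distributions:
D = (1/(alpha-1))*log(p^alpha * q^(1-alpha) + (1-p)^alpha * (1-q)^(1-alpha)).
alpha = 5, p = 0.95, q = 0.9.
p^alpha * q^(1-alpha) = 0.95^5 * 0.9^-4 = 1.179364.
(1-p)^alpha * (1-q)^(1-alpha) = 0.05^5 * 0.1^-4 = 0.003125.
sum = 1.179364 + 0.003125 = 1.182489.
D = (1/4)*log(1.182489) = 0.0419

0.0419


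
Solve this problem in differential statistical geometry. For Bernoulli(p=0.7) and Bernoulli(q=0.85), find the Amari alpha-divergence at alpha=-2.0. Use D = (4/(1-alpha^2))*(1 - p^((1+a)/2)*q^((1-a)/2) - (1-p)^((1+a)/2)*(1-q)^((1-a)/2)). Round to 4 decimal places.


Amari alpha-divergence:
D = (4/(1-alpha^2))*(1 - p^((1+a)/2)*q^((1-a)/2) - (1-p)^((1+a)/2)*(1-q)^((1-a)/2)).
alpha = -2.0, p = 0.7, q = 0.85.
e1 = (1+alpha)/2 = -0.5, e2 = (1-alpha)/2 = 1.5.
t1 = p^e1 * q^e2 = 0.7^-0.5 * 0.85^1.5 = 0.936654.
t2 = (1-p)^e1 * (1-q)^e2 = 0.3^-0.5 * 0.15^1.5 = 0.106066.
4/(1-alpha^2) = -1.333333.
D = -1.333333*(1 - 0.936654 - 0.106066) = 0.0570

0.0570


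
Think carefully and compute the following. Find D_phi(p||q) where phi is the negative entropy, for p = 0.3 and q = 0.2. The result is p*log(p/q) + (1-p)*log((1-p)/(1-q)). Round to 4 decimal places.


Bregman divergence with negative entropy generator:
D = p*log(p/q) + (1-p)*log((1-p)/(1-q)).
p = 0.3, q = 0.2.
p*log(p/q) = 0.3*log(0.3/0.2) = 0.12164.
(1-p)*log((1-p)/(1-q)) = 0.7*log(0.7/0.8) = -0.093472.
D = 0.12164 + -0.093472 = 0.0282

0.0282


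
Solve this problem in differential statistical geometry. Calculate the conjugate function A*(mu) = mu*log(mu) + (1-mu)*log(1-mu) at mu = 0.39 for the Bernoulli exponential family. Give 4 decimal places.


Legendre transform for Bernoulli:
A*(mu) = mu*log(mu) + (1-mu)*log(1-mu).
mu = 0.39, 1-mu = 0.61.
mu*log(mu) = 0.39*log(0.39) = -0.367227.
(1-mu)*log(1-mu) = 0.61*log(0.61) = -0.301521.
A* = -0.367227 + -0.301521 = -0.6687

-0.6687


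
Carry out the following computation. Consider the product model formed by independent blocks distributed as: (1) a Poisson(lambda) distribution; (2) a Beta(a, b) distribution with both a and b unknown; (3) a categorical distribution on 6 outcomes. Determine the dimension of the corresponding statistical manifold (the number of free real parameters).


The dimension of a statistical manifold equals the number of free
(independent) real parameters of the model. For a product of independent
blocks the parameter counts add.
- Poisson (lambda): 1.
- Beta (a, b): 2.
- categorical on 6 outcomes (probabilities sum to 1): 6-1 = 5.
Total = 1 + 2 + 5 = 8.
Dimension = 8

8


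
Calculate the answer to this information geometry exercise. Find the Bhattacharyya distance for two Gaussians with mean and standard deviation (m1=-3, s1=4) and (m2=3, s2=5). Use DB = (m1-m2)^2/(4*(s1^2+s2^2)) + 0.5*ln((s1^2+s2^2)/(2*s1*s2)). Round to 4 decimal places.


Bhattacharyya distance between two Gaussians:
DB = (m1-m2)^2/(4*(s1^2+s2^2)) + (1/2)*ln((s1^2+s2^2)/(2*s1*s2)).
(m1-m2)^2 = (-6)^2 = 36.
s1^2+s2^2 = 16 + 25 = 41.
term1 = 36/164 = 0.219512.
term2 = 0.5*ln(41/40.0) = 0.012346.
DB = 0.219512 + 0.012346 = 0.2319

0.2319


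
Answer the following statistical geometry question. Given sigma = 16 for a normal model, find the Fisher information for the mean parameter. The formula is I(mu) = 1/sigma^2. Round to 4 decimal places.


The Fisher information for the mean of a normal distribution is I(mu) = 1/sigma^2.
sigma = 16, so sigma^2 = 256.
I(mu) = 1/256 = 0.0039

0.0039


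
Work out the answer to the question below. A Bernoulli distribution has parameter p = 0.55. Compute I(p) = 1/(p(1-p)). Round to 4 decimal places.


For Bernoulli(p), Fisher information is I(p) = 1/(p*(1-p)).
p = 0.55, 1-p = 0.45.
p*(1-p) = 0.2475.
I(p) = 1/0.2475 = 4.0404

4.0404


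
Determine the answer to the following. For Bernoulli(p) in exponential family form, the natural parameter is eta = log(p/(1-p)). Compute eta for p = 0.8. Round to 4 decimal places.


Natural parameter for Bernoulli: eta = log(p/(1-p)).
p = 0.8, 1-p = 0.2.
p/(1-p) = 4.0.
eta = log(4.0) = 1.3863

1.3863


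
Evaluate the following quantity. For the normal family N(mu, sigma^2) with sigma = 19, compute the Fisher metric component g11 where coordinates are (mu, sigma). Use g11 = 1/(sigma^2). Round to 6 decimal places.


For the 2-parameter normal family, the Fisher metric has:
  g11 = 1/sigma^2, g22 = 2/sigma^2.
sigma = 19, sigma^2 = 361.
g11 = 0.002770

0.002770


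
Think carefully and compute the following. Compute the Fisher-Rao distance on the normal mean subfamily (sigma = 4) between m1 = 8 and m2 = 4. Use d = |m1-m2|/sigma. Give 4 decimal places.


On the fixed-variance normal subfamily, geodesic distance = |m1-m2|/sigma.
|8 - 4| = 4.
sigma = 4.
d = 4/4 = 1.0000

1.0000


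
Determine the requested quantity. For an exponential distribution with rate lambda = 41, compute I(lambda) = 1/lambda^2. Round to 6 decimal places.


Fisher information for exponential: I(lambda) = 1/lambda^2.
lambda = 41, lambda^2 = 1681.
I = 1/1681 = 0.000595

0.000595


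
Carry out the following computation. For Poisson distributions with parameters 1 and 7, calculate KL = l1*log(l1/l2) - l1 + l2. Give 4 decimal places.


KL divergence for Poisson:
KL = l1*log(l1/l2) - l1 + l2.
l1 = 1, l2 = 7.
log(1/7) = -1.94591.
l1*log(l1/l2) = 1 * -1.94591 = -1.94591.
KL = -1.94591 - 1 + 7 = 4.0541

4.0541


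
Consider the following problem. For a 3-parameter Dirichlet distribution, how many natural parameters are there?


Exponential family dimension calculation:
Dirichlet with 3 components has 3 natural parameters.

3


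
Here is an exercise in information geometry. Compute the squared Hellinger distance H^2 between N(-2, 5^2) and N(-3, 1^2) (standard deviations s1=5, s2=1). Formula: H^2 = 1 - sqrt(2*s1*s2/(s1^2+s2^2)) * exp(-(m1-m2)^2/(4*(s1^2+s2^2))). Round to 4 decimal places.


Squared Hellinger distance for Gaussians:
H^2 = 1 - sqrt(2*s1*s2/(s1^2+s2^2)) * exp(-(m1-m2)^2/(4*(s1^2+s2^2))).
s1^2 = 25, s2^2 = 1, s1^2+s2^2 = 26.
sqrt(2*5*1/(26)) = 0.620174.
(m1-m2)^2 = (1)^2 = 1.
exp(-1/(4*26)) = exp(-0.009615) = 0.990431.
H^2 = 1 - 0.620174*0.990431 = 0.3858

0.3858
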